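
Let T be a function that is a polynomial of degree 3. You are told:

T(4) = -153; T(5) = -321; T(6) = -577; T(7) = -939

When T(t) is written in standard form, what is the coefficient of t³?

-3

Write T(t) = at³ + bt² + ct + d; the 4 given values yield a linear system in the 4 coefficients.
Solving, T(t) = -3t³ + t² + 6t - 1.
The coefficient of t³ is -3.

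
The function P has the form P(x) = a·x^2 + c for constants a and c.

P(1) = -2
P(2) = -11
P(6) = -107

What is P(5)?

-74

From P(1) = -2 and P(2) = -11: 1a + c = -2 and 4a + c = -11.
Subtracting: 3a = -9, so a = -3; then c = -2 − (-3)·1 = 1.
So P(x) = -3x² + 1, and P(5) = -74.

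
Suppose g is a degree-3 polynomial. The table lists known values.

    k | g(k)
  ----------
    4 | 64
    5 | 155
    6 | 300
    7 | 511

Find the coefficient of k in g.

Write g(k) = ak³ + bk² + ck + d; the 4 given values yield a linear system in the 4 coefficients.
Solving, g(k) = 2k³ - 3k² - 4k.
The coefficient of k is -4.

-4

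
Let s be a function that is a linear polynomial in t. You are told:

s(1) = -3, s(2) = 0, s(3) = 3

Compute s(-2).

-12

First differences: 3, 3.
Level-1 differences are constant, so s has degree 1.
Fitting a degree-1 polynomial gives s(t) = 3t - 6.
Then s(-2) = -12.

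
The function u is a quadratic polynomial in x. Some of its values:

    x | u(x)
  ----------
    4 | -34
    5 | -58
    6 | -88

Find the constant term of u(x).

2

Write u(x) = ax² + bx + c; the 3 given values yield a linear system in the 3 coefficients.
Solving, u(x) = -3x² + 3x + 2.
The constant term is u(0) = 2.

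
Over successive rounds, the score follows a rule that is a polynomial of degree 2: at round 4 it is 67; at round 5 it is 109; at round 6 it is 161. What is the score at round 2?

13

Write the value at k as s(k).
Write s(k) = ak² + bk + c; the 3 given values yield a linear system in the 3 coefficients.
Solving, s(k) = 5k² - 3k - 1.
Then s(2) = 13.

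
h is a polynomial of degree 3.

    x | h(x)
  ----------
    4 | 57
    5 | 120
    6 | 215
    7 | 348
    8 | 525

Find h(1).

0

First differences: 63, 95, 133, 177. Second differences: 32, 38, 44. Third differences: 6, 6.
Level-3 differences are constant, so h has degree 3.
Fitting a degree-3 polynomial gives h(x) = x³ + x² - 7x + 5.
Then h(1) = 0.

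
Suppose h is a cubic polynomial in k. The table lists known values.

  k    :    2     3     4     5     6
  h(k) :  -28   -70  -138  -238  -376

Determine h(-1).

First differences: -42, -68, -100, -138. Second differences: -26, -32, -38. Third differences: -6, -6.
Level-3 differences are constant, so h has degree 3.
Fitting a degree-3 polynomial gives h(k) = -k³ - 4k² - 3k + 2.
Then h(-1) = 2.

2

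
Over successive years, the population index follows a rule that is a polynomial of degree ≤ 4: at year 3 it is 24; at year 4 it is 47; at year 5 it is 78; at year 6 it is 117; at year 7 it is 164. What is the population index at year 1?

2

Write the value at m as P(m).
Write P(m) = am^4 + bm³ + cm² + dm + e; the 5 given values yield a linear system in the 5 coefficients.
Solving, the top 2 coefficients vanish, and P(m) = 4m² - 5m + 3.
Then P(1) = 2.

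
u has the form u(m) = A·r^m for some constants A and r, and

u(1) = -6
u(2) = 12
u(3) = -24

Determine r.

Consecutive ratio: 12/(-6) = -2, and -24/12 = -2, so r = -2.
Then A·(-2)^1 = -6 gives A = 3, and u(m) = 3·(-2)^m.

-2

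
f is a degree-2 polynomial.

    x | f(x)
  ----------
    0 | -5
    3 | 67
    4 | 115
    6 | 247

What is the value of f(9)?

535

Write f(x) = ax² + bx + c; the 4 given values yield a linear system in the 3 coefficients.
Solving, f(x) = 6x² + 6x - 5.
Then f(9) = 535.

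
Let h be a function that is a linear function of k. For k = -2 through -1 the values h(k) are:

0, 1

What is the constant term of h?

Write h(k) = ak + b; the 2 given values yield a linear system in the 2 coefficients.
Solving, h(k) = k + 2.
The constant term is h(0) = 2.

2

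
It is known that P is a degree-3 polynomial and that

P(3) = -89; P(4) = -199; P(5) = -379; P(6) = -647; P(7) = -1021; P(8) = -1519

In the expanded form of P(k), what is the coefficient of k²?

1

First differences: -110, -180, -268, -374, -498. Second differences: -70, -88, -106, -124. Third differences: -18, -18, -18.
Level-3 differences are constant, so P has degree 3.
Fitting a degree-3 polynomial gives P(k) = -3k³ + k² - 6k + 1.
The coefficient of k² is 1.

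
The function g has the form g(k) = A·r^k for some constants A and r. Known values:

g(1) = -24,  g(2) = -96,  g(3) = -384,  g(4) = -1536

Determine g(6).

-24576

Consecutive ratio: -96/(-24) = 4, and -384/(-96) = 4, so r = 4.
Then A·4^1 = -24 gives A = -6, and g(k) = -6·4^k.
g(6) = -6·4^6 = -24576.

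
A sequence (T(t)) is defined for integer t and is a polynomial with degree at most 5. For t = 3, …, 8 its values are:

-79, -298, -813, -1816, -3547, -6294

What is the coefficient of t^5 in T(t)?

0

Write T(t) = at^5 + bt^4 + ct³ + dt² + et + p; the 6 given values yield a linear system in the 6 coefficients.
Solving, the leading coefficient vanishes, and T(t) = -2t^4 + 4t³ - 2t² - 3t + 2.
The coefficient of t^5 is 0.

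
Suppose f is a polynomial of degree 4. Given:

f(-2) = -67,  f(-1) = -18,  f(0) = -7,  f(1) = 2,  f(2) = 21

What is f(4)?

17

Write f(m) = am^4 + bm³ + cm² + dm + e; the 5 given values yield a linear system in the 5 coefficients.
Solving, f(m) = -m^4 + 4m³ + 6m - 7.
Then f(4) = 17.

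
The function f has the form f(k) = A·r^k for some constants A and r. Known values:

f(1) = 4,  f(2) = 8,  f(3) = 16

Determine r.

2

Consecutive ratio: 8/4 = 2, and 16/8 = 2, so r = 2.
Then A·2^1 = 4 gives A = 2, and f(k) = 2·2^k.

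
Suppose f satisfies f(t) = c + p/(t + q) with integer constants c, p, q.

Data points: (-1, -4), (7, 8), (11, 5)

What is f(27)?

3

(f(t) − c)(t + q) = p for each data point; the three points give a linear system in c and q, then p follows.
Solving: c = 2, q = -3, p = 24, so f(t) = 2 + 24/(t − 3).
Then f(27) = 2 + 24/24 = 3.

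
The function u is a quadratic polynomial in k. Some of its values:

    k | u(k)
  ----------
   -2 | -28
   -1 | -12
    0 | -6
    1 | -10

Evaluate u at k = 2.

First differences: 16, 6, -4. Second differences: -10, -10.
Level-2 differences are constant, so u has degree 2.
Fitting a degree-2 polynomial gives u(k) = -5k² + k - 6.
Then u(2) = -24.

-24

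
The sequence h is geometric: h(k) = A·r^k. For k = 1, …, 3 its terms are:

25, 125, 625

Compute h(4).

Consecutive ratio: 125/25 = 5, and 625/125 = 5, so r = 5.
Then A·5^1 = 25 gives A = 5, and h(k) = 5·5^k.
h(4) = 5·5^4 = 3125.

3125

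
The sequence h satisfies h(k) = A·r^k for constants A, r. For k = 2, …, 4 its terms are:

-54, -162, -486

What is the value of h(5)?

Consecutive ratio: -162/(-54) = 3, and -486/(-162) = 3, so r = 3.
Then A·3^2 = -54 gives A = -6, and h(k) = -6·3^k.
h(5) = -6·3^5 = -1458.

-1458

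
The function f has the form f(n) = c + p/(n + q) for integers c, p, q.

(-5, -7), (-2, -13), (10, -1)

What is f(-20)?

-4

(f(n) − c)(n + q) = p for each data point; the three points give a linear system in c and q, then p follows.
Solving: c = -3, q = 0, p = 20, so f(n) = -3 + 20/(n + 0).
Then f(-20) = -3 + 20/(-20) = -4.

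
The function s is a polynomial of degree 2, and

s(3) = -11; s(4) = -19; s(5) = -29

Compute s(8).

-71

Write s(t) = at² + bt + c; the 3 given values yield a linear system in the 3 coefficients.
Solving, s(t) = -t² - t + 1.
Then s(8) = -71.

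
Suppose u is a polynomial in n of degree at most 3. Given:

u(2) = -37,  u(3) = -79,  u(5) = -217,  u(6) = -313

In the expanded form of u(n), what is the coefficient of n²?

-9

Write u(n) = an³ + bn² + cn + d; the 4 given values yield a linear system in the 4 coefficients.
Solving, the leading coefficient vanishes, and u(n) = -9n² + 3n - 7.
The coefficient of n² is -9.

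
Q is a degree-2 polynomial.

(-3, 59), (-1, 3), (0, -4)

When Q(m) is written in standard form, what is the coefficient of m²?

7

Write Q(m) = am² + bm + c; the 3 given values yield a linear system in the 3 coefficients.
Solving, Q(m) = 7m² - 4.
The coefficient of m² is 7.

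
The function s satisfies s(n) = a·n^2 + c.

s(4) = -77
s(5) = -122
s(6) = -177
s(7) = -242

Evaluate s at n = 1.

-2

From s(4) = -77 and s(5) = -122: 16a + c = -77 and 25a + c = -122.
Subtracting: 9a = -45, so a = -5; then c = -77 − (-5)·16 = 3.
So s(n) = -5n² + 3, and s(1) = -2.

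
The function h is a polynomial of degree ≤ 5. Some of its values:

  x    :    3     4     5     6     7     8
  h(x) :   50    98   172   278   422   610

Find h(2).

22

First differences: 48, 74, 106, 144, 188. Second differences: 26, 32, 38, 44. Third differences: 6, 6, 6.
Level-3 differences are constant, so h has degree 3.
Fitting a degree-3 polynomial gives h(x) = x³ + x² + 4x + 2.
Then h(2) = 22.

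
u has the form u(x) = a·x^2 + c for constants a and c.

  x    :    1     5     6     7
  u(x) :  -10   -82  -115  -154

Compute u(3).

From u(1) = -10 and u(5) = -82: 1a + c = -10 and 25a + c = -82.
Subtracting: 24a = -72, so a = -3; then c = -10 − (-3)·1 = -7.
So u(x) = -3x² − 7, and u(3) = -34.

-34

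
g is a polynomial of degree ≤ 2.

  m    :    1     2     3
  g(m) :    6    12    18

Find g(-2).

-12

Write g(m) = am² + bm + c; the 3 given values yield a linear system in the 3 coefficients.
Solving, the leading coefficient vanishes, and g(m) = 6m.
Then g(-2) = -12.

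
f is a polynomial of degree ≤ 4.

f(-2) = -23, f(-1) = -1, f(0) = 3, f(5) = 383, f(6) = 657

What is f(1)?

7

Write f(k) = ak^4 + bk³ + ck² + dk + e; the 5 given values yield a linear system in the 5 coefficients.
Solving, the leading coefficient vanishes, and f(k) = 3k³ + k + 3.
Then f(1) = 7.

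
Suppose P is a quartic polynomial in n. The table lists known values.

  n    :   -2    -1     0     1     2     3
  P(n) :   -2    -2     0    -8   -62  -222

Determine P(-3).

-12

Write P(n) = an^4 + bn³ + cn² + dn + e; the 6 given values yield a linear system in the 5 coefficients.
Solving, P(n) = -n^4 - 4n³ - 4n² + n.
Then P(-3) = -12.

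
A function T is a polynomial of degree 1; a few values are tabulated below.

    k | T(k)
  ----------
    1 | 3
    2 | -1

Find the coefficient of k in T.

-4

Write T(k) = ak + b; the 2 given values yield a linear system in the 2 coefficients.
Solving, T(k) = -4k + 7.
The coefficient of k is -4.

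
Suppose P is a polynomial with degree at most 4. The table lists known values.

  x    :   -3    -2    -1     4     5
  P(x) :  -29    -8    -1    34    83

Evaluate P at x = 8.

Write P(x) = ax^4 + bx³ + cx² + dx + e; the 5 given values yield a linear system in the 5 coefficients.
Solving, the leading coefficient vanishes, and P(x) = x³ - x² - 3x - 2.
Then P(8) = 422.

422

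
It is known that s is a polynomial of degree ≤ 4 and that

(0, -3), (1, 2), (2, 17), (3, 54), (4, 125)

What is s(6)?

417

Write s(k) = ak^4 + bk³ + ck² + dk + e; the 5 given values yield a linear system in the 5 coefficients.
Solving, the leading coefficient vanishes, and s(k) = 2k³ - k² + 4k - 3.
Then s(6) = 417.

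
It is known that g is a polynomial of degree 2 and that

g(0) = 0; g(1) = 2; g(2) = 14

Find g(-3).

54

Write g(x) = ax² + bx + c; the 3 given values yield a linear system in the 3 coefficients.
Solving, g(x) = 5x² - 3x.
Then g(-3) = 54.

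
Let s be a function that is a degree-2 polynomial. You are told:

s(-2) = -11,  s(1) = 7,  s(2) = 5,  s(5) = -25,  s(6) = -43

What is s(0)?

Write s(n) = an² + bn + c; the 5 given values yield a linear system in the 3 coefficients.
Solving, s(n) = -2n² + 4n + 5.
The constant term is s(0) = 5.

5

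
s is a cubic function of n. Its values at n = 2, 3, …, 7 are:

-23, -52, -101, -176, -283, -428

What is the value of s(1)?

First differences: -29, -49, -75, -107, -145. Second differences: -20, -26, -32, -38. Third differences: -6, -6, -6.
Level-3 differences are constant, so s has degree 3.
Fitting a degree-3 polynomial gives s(n) = -n³ - n² - 5n - 1.
Then s(1) = -8.

-8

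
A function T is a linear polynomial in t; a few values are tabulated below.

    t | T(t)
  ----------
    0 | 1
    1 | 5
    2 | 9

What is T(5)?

21

Write T(t) = at + b; the 3 given values yield a linear system in the 2 coefficients.
Solving, T(t) = 4t + 1.
Then T(5) = 21.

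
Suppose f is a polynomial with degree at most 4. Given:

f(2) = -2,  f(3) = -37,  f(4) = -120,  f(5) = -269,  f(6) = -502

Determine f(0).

-4

First differences: -35, -83, -149, -233. Second differences: -48, -66, -84. Third differences: -18, -18.
Level-3 differences are constant, so f has degree 3.
Fitting a degree-3 polynomial gives f(m) = -3m³ + 3m² + 7m - 4.
Then f(0) = -4.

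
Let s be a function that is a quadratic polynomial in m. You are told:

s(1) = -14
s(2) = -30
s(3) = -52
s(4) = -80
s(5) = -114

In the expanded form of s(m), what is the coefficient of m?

-7

First differences: -16, -22, -28, -34. Second differences: -6, -6, -6.
Level-2 differences are constant, so s has degree 2.
Fitting a degree-2 polynomial gives s(m) = -3m² - 7m - 4.
The coefficient of m is -7.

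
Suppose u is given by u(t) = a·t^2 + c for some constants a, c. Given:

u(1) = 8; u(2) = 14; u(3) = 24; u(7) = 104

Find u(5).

56

From u(1) = 8 and u(2) = 14: 1a + c = 8 and 4a + c = 14.
Subtracting: 3a = 6, so a = 2; then c = 8 − 2·1 = 6.
So u(t) = 2t² + 6, and u(5) = 56.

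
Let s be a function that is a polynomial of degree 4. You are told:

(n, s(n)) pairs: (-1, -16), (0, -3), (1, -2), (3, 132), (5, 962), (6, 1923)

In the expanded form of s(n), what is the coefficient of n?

3

Write s(n) = an^4 + bn³ + cn² + dn + e; the 6 given values yield a linear system in the 5 coefficients.
Solving, s(n) = n^4 + 4n³ - 7n² + 3n - 3.
The coefficient of n is 3.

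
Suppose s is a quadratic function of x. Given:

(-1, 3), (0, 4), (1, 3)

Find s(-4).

-12

Write s(x) = ax² + bx + c; the 3 given values yield a linear system in the 3 coefficients.
Solving, s(x) = -x² + 4.
Then s(-4) = -12.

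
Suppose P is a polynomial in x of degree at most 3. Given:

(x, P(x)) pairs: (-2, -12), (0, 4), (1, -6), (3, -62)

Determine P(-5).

Write P(x) = ax³ + bx² + cx + d; the 4 given values yield a linear system in the 4 coefficients.
Solving, the leading coefficient vanishes, and P(x) = -6x² - 4x + 4.
Then P(-5) = -126.

-126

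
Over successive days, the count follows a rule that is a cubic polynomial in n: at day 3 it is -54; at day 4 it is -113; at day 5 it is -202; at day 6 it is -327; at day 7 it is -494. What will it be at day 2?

Write the value at n as g(n).
First differences: -59, -89, -125, -167. Second differences: -30, -36, -42. Third differences: -6, -6.
Level-3 differences are constant, so g has degree 3.
Fitting a degree-3 polynomial gives g(n) = -n³ - 3n² - n + 3.
Then g(2) = -19.

-19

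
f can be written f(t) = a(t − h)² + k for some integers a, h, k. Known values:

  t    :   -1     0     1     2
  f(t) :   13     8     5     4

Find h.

First differences -5, -3, -1; second difference 2 = 2a, so a = 1.
Expanding, the t-coefficient is −2ah = -2h; matching it to the data gives h = 2, and then k = 4.
So f(t) = 1(t − 2)² + 4.
Hence h = 2.

2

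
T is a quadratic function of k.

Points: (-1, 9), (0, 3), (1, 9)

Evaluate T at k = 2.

27

Write T(k) = ak² + bk + c; the 3 given values yield a linear system in the 3 coefficients.
Solving, T(k) = 6k² + 3.
Then T(2) = 27.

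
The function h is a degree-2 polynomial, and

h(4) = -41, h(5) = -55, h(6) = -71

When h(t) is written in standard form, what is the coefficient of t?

Write h(t) = at² + bt + c; the 3 given values yield a linear system in the 3 coefficients.
Solving, h(t) = -t² - 5t - 5.
The coefficient of t is -5.

-5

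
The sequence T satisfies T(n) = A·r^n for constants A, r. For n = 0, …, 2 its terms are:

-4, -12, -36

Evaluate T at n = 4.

-324

Consecutive ratio: -12/(-4) = 3, and -36/(-12) = 3, so r = 3.
Then A·3^0 = -4 gives A = -4, and T(n) = -4·3^n.
T(4) = -4·3^4 = -324.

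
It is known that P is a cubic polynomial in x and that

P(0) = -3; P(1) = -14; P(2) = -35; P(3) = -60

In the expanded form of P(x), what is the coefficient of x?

Write P(x) = ax³ + bx² + cx + d; the 4 given values yield a linear system in the 4 coefficients.
Solving, P(x) = x³ - 8x² - 4x - 3.
The coefficient of x is -4.

-4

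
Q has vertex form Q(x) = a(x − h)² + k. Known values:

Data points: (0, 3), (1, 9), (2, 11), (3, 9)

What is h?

First differences 6, 2, -2; second difference -4 = 2a, so a = -2.
Expanding, the x-coefficient is −2ah = 4h; matching it to the data gives h = 2, and then k = 11.
So Q(x) = -2(x − 2)² + 11.
Hence h = 2.

2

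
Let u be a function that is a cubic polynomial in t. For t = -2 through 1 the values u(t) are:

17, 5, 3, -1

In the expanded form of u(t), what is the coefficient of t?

Write u(t) = at³ + bt² + ct + d; the 4 given values yield a linear system in the 4 coefficients.
Solving, u(t) = -2t³ - t² - t + 3.
The coefficient of t is -1.

-1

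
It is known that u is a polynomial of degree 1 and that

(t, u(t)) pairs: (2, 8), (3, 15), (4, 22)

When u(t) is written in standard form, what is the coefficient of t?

First differences: 7, 7.
Level-1 differences are constant, so u has degree 1.
Fitting a degree-1 polynomial gives u(t) = 7t - 6.
The coefficient of t is 7.

7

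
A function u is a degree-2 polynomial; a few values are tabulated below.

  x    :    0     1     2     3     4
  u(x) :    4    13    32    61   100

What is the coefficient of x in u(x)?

4

Write u(x) = ax² + bx + c; the 5 given values yield a linear system in the 3 coefficients.
Solving, u(x) = 5x² + 4x + 4.
The coefficient of x is 4.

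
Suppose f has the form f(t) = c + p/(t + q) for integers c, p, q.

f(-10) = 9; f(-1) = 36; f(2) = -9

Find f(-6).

11

(f(t) − c)(t + q) = p for each data point; the three points give a linear system in c and q, then p follows.
Solving: c = 6, q = 0, p = -30, so f(t) = 6 − 30/(t + 0).
Then f(-6) = 6 − 30/(-6) = 11.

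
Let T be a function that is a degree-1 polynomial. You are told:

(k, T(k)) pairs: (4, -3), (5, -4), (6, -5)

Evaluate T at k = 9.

-8

First differences: -1, -1.
Level-1 differences are constant, so T has degree 1.
Fitting a degree-1 polynomial gives T(k) = -k + 1.
Then T(9) = -8.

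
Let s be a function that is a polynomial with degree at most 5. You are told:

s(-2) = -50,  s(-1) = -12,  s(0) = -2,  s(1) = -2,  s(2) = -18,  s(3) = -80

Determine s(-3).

First differences: 38, 10, 0, -16, -62. Second differences: -28, -10, -16, -46. Third differences: 18, -6, -30. Fourth differences: -24, -24.
Level-4 differences are constant, so s has degree 4.
Fitting a degree-4 polynomial gives s(k) = -k^4 + k³ - 4k² + 4k - 2.
Then s(-3) = -158.

-158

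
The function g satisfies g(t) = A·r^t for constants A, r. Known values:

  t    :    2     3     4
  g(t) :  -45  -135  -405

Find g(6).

Consecutive ratio: -135/(-45) = 3, and -405/(-135) = 3, so r = 3.
Then A·3^2 = -45 gives A = -5, and g(t) = -5·3^t.
g(6) = -5·3^6 = -3645.

-3645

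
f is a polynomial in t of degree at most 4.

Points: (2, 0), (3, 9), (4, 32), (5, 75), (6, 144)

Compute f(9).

First differences: 9, 23, 43, 69. Second differences: 14, 20, 26. Third differences: 6, 6.
Level-3 differences are constant, so f has degree 3.
Fitting a degree-3 polynomial gives f(t) = t³ - 2t².
Then f(9) = 567.

567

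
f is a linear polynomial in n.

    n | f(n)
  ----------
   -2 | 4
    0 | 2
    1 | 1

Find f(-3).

Write f(n) = an + b; the 3 given values yield a linear system in the 2 coefficients.
Solving, f(n) = -n + 2.
Then f(-3) = 5.

5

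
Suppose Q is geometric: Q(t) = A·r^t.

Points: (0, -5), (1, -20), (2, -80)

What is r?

4

Consecutive ratio: -20/(-5) = 4, and -80/(-20) = 4, so r = 4.
Then A·4^0 = -5 gives A = -5, and Q(t) = -5·4^t.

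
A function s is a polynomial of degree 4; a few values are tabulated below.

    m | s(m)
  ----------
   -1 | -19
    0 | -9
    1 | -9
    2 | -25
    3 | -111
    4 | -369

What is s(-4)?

First differences: 10, 0, -16, -86, -258. Second differences: -10, -16, -70, -172. Third differences: -6, -54, -102. Fourth differences: -48, -48.
Level-4 differences are constant, so s has degree 4.
Fitting a degree-4 polynomial gives s(m) = -2m^4 + 3m³ - 3m² + 2m - 9.
Then s(-4) = -769.

-769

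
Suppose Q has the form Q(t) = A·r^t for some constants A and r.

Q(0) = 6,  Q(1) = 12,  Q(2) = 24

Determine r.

2

Consecutive ratio: 12/6 = 2, and 24/12 = 2, so r = 2.
Then A·2^0 = 6 gives A = 6, and Q(t) = 6·2^t.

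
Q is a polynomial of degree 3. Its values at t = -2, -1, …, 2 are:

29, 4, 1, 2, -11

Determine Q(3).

-56

First differences: -25, -3, 1, -13. Second differences: 22, 4, -14. Third differences: -18, -18.
Level-3 differences are constant, so Q has degree 3.
Fitting a degree-3 polynomial gives Q(t) = -3t³ + 2t² + 2t + 1.
Then Q(3) = -56.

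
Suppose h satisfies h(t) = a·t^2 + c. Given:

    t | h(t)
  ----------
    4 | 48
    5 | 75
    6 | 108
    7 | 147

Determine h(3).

27

From h(4) = 48 and h(5) = 75: 16a + c = 48 and 25a + c = 75.
Subtracting: 9a = 27, so a = 3; then c = 48 − 3·16 = 0.
So h(t) = 3t² + 0, and h(3) = 27.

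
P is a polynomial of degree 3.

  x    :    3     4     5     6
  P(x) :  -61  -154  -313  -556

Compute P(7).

-901

Write P(x) = ax³ + bx² + cx + d; the 4 given values yield a linear system in the 4 coefficients.
Solving, P(x) = -3x³ + 3x² - 3x + 2.
Then P(7) = -901.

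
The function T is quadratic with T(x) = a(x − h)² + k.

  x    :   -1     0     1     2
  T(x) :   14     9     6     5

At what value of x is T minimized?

2

First differences -5, -3, -1; second difference 2 = 2a, so a = 1.
Expanding, the x-coefficient is −2ah = -2h; matching it to the data gives h = 2, and then k = 5.
So T(x) = 1(x − 2)² + 5.
Hence h = 2.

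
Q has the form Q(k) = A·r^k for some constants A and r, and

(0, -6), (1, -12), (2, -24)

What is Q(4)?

-96

Consecutive ratio: -12/(-6) = 2, and -24/(-12) = 2, so r = 2.
Then A·2^0 = -6 gives A = -6, and Q(k) = -6·2^k.
Q(4) = -6·2^4 = -96.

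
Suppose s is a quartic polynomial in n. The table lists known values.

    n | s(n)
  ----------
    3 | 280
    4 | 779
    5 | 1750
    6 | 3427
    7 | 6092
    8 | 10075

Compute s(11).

First differences: 499, 971, 1677, 2665, 3983. Second differences: 472, 706, 988, 1318. Third differences: 234, 282, 330. Fourth differences: 48, 48.
Level-4 differences are constant, so s has degree 4.
Fitting a degree-4 polynomial gives s(n) = 2n^4 + 3n³ + 6n² - 4n - 5.
Then s(11) = 33952.

33952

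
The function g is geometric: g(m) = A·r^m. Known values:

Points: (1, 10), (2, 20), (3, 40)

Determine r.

Consecutive ratio: 20/10 = 2, and 40/20 = 2, so r = 2.
Then A·2^1 = 10 gives A = 5, and g(m) = 5·2^m.

2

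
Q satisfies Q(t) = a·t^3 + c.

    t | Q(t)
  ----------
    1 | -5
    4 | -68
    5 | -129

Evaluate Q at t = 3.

From Q(1) = -5 and Q(4) = -68: 1a + c = -5 and 64a + c = -68.
Subtracting: 63a = -63, so a = -1; then c = -5 − (-1)·1 = -4.
So Q(t) = -1t³ − 4, and Q(3) = -31.

-31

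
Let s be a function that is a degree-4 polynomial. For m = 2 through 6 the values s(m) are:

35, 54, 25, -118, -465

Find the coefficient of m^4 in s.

Write s(m) = am^4 + bm³ + cm² + dm + e; the 5 given values yield a linear system in the 5 coefficients.
Solving, s(m) = -m^4 + 3m³ + 4m² + 7m - 3.
The coefficient of m^4 is -1.

-1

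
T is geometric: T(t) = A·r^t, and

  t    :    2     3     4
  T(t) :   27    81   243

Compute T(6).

2187

Consecutive ratio: 81/27 = 3, and 243/81 = 3, so r = 3.
Then A·3^2 = 27 gives A = 3, and T(t) = 3·3^t.
T(6) = 3·3^6 = 2187.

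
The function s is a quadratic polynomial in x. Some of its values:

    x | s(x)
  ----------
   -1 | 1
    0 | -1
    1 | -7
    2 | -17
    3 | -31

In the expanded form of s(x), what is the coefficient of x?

-4

Write s(x) = ax² + bx + c; the 5 given values yield a linear system in the 3 coefficients.
Solving, s(x) = -2x² - 4x - 1.
The coefficient of x is -4.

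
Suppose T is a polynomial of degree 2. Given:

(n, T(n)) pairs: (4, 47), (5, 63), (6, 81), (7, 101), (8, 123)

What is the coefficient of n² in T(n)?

First differences: 16, 18, 20, 22. Second differences: 2, 2, 2.
Level-2 differences are constant, so T has degree 2.
Fitting a degree-2 polynomial gives T(n) = n² + 7n + 3.
The coefficient of n² is 1.

1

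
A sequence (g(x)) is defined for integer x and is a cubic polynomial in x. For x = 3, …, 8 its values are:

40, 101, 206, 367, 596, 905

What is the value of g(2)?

11

Write g(x) = ax³ + bx² + cx + d; the 6 given values yield a linear system in the 4 coefficients.
Solving, g(x) = 2x³ - 2x² + x + 1.
Then g(2) = 11.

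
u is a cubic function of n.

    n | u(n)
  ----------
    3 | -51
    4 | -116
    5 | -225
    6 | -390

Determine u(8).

Write u(n) = an³ + bn² + cn + d; the 4 given values yield a linear system in the 4 coefficients.
Solving, u(n) = -2n³ + 2n² - 5n.
Then u(8) = -936.

-936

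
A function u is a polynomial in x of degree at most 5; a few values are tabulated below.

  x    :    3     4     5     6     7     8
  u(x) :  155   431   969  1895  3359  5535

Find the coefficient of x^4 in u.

First differences: 276, 538, 926, 1464, 2176. Second differences: 262, 388, 538, 712. Third differences: 126, 150, 174. Fourth differences: 24, 24.
Level-4 differences are constant, so u has degree 4.
Fitting a degree-4 polynomial gives u(x) = x^4 + 3x³ - 2x² + 4x - 1.
The coefficient of x^4 is 1.

1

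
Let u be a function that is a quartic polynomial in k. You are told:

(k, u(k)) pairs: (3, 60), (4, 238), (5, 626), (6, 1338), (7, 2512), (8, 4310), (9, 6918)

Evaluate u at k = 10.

10546

Write u(k) = ak^4 + bk³ + ck² + dk + e; the 7 given values yield a linear system in the 5 coefficients.
Solving, u(k) = k^4 + k³ - 4k² - 6k + 6.
Then u(10) = 10546.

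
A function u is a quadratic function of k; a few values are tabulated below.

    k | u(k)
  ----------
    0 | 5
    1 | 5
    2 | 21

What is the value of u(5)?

Write u(k) = ak² + bk + c; the 3 given values yield a linear system in the 3 coefficients.
Solving, u(k) = 8k² - 8k + 5.
Then u(5) = 165.

165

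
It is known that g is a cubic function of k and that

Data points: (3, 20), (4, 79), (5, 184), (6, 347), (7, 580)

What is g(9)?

First differences: 59, 105, 163, 233. Second differences: 46, 58, 70. Third differences: 12, 12.
Level-3 differences are constant, so g has degree 3.
Fitting a degree-3 polynomial gives g(k) = 2k³ - k² - 8k - 1.
Then g(9) = 1304.

1304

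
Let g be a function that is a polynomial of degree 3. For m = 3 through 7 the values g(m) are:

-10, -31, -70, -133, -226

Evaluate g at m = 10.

-745

Write g(m) = am³ + bm² + cm + d; the 5 given values yield a linear system in the 4 coefficients.
Solving, g(m) = -m³ + 3m² - 5m + 5.
Then g(10) = -745.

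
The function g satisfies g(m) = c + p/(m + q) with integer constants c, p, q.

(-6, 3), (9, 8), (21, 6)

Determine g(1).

(g(m) − c)(m + q) = p for each data point; the three points give a linear system in c and q, then p follows.
Solving: c = 5, q = -3, p = 18, so g(m) = 5 + 18/(m − 3).
Then g(1) = 5 + 18/(-2) = -4.

-4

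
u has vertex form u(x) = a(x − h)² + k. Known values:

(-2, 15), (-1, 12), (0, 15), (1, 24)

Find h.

-1

First differences -3, 3, 9; second difference 6 = 2a, so a = 3.
Expanding, the x-coefficient is −2ah = -6h; matching it to the data gives h = -1, and then k = 12.
So u(x) = 3(x + 1)² + 12.
Hence h = -1.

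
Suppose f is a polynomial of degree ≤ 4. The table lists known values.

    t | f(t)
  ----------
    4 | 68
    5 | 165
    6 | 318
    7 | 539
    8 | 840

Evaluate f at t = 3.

First differences: 97, 153, 221, 301. Second differences: 56, 68, 80. Third differences: 12, 12.
Level-3 differences are constant, so f has degree 3.
Fitting a degree-3 polynomial gives f(t) = 2t³ - 2t² - 7t.
Then f(3) = 15.

15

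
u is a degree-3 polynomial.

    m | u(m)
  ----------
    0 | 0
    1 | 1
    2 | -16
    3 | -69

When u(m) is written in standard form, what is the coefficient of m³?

Write u(m) = am³ + bm² + cm + d; the 4 given values yield a linear system in the 4 coefficients.
Solving, u(m) = -3m³ + 4m.
The coefficient of m³ is -3.

-3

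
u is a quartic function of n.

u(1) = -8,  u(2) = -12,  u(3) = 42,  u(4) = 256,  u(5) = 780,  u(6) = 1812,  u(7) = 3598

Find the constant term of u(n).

0

First differences: -4, 54, 214, 524, 1032, 1786. Second differences: 58, 160, 310, 508, 754. Third differences: 102, 150, 198, 246. Fourth differences: 48, 48, 48.
Level-4 differences are constant, so u has degree 4.
Fitting a degree-4 polynomial gives u(n) = 2n^4 - 3n³ - 3n² - 4n.
The constant term is u(0) = 0.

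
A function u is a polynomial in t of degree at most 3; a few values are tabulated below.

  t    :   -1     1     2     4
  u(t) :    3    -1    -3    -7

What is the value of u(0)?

1

Write u(t) = at³ + bt² + ct + d; the 4 given values yield a linear system in the 4 coefficients.
Solving, the top 2 coefficients vanish, and u(t) = -2t + 1.
Then u(0) = 1.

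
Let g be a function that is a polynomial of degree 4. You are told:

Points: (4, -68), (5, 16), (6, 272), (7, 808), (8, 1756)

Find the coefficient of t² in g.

-5

Write g(t) = at^4 + bt³ + ct² + dt + e; the 5 given values yield a linear system in the 5 coefficients.
Solving, g(t) = t^4 - 4t³ - 5t² + 4t - 4.
The coefficient of t² is -5.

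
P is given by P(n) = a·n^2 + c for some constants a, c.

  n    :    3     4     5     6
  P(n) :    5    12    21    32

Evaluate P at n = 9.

77

From P(3) = 5 and P(4) = 12: 9a + c = 5 and 16a + c = 12.
Subtracting: 7a = 7, so a = 1; then c = 5 − 1·9 = -4.
So P(n) = 1n² − 4, and P(9) = 77.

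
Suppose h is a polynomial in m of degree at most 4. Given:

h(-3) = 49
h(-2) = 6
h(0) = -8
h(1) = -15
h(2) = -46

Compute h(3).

Write h(m) = am^4 + bm³ + cm² + dm + e; the 5 given values yield a linear system in the 5 coefficients.
Solving, the leading coefficient vanishes, and h(m) = -3m³ - 3m² - m - 8.
Then h(3) = -119.

-119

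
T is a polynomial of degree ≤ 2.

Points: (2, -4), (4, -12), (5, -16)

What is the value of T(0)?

Write T(x) = ax² + bx + c; the 3 given values yield a linear system in the 3 coefficients.
Solving, the leading coefficient vanishes, and T(x) = -4x + 4.
Then T(0) = 4.

4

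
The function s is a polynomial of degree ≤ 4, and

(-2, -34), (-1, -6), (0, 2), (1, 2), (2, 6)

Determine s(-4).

-198

Write s(n) = an^4 + bn³ + cn² + dn + e; the 5 given values yield a linear system in the 5 coefficients.
Solving, the leading coefficient vanishes, and s(n) = 2n³ - 4n² + 2n + 2.
Then s(-4) = -198.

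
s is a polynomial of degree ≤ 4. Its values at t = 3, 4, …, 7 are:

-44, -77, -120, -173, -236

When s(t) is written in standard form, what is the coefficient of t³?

First differences: -33, -43, -53, -63. Second differences: -10, -10, -10.
Level-2 differences are constant, so s has degree 2.
Fitting a degree-2 polynomial gives s(t) = -5t² + 2t - 5.
The coefficient of t³ is 0.

0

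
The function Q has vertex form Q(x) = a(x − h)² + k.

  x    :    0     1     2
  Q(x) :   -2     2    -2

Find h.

1

First differences 4, -4; second difference -8 = 2a, so a = -4.
Expanding, the x-coefficient is −2ah = 8h; matching it to the data gives h = 1, and then k = 2.
So Q(x) = -4(x − 1)² + 2.
Hence h = 1.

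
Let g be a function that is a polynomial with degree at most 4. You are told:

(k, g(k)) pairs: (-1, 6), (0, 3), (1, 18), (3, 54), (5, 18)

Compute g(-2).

39

Write g(k) = ak^4 + bk³ + ck² + dk + e; the 5 given values yield a linear system in the 5 coefficients.
Solving, the leading coefficient vanishes, and g(k) = -2k³ + 9k² + 8k + 3.
Then g(-2) = 39.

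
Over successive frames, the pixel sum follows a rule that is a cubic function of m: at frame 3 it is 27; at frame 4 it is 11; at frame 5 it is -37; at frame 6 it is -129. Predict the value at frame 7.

Write the value at m as g(m).
Write g(m) = am³ + bm² + cm + d; the 4 given values yield a linear system in the 4 coefficients.
Solving, g(m) = -2m³ + 8m² + 2m + 3.
Then g(7) = -277.

-277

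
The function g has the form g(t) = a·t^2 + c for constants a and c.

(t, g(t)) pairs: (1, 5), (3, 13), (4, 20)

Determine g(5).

29

From g(1) = 5 and g(3) = 13: 1a + c = 5 and 9a + c = 13.
Subtracting: 8a = 8, so a = 1; then c = 5 − 1·1 = 4.
So g(t) = 1t² + 4, and g(5) = 29.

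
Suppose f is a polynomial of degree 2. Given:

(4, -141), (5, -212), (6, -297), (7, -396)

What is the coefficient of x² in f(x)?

First differences: -71, -85, -99. Second differences: -14, -14.
Level-2 differences are constant, so f has degree 2.
Fitting a degree-2 polynomial gives f(x) = -7x² - 8x + 3.
The coefficient of x² is -7.

-7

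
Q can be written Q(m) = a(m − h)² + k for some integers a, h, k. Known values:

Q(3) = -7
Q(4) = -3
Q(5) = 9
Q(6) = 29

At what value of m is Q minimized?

3

First differences 4, 12, 20; second difference 8 = 2a, so a = 4.
Expanding, the m-coefficient is −2ah = -8h; matching it to the data gives h = 3, and then k = -7.
So Q(m) = 4(m − 3)² − 7.
Hence h = 3.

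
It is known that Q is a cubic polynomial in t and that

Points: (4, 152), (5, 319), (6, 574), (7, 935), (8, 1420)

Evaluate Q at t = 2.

First differences: 167, 255, 361, 485. Second differences: 88, 106, 124. Third differences: 18, 18.
Level-3 differences are constant, so Q has degree 3.
Fitting a degree-3 polynomial gives Q(t) = 3t³ - t² - 7t + 4.
Then Q(2) = 10.

10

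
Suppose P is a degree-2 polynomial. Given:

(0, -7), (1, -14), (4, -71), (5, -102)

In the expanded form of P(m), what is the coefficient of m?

-4

Write P(m) = am² + bm + c; the 4 given values yield a linear system in the 3 coefficients.
Solving, P(m) = -3m² - 4m - 7.
The coefficient of m is -4.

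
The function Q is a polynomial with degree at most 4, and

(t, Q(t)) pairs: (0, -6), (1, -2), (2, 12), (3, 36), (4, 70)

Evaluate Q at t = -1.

0

First differences: 4, 14, 24, 34. Second differences: 10, 10, 10.
Level-2 differences are constant, so Q has degree 2.
Fitting a degree-2 polynomial gives Q(t) = 5t² - t - 6.
Then Q(-1) = 0.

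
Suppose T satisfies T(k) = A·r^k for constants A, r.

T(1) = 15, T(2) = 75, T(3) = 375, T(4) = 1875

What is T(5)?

Consecutive ratio: 75/15 = 5, and 375/75 = 5, so r = 5.
Then A·5^1 = 15 gives A = 3, and T(k) = 3·5^k.
T(5) = 3·5^5 = 9375.

9375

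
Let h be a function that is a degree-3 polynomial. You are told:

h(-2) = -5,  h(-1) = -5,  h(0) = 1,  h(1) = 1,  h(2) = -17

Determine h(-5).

151

First differences: 0, 6, 0, -18. Second differences: 6, -6, -18. Third differences: -12, -12.
Level-3 differences are constant, so h has degree 3.
Fitting a degree-3 polynomial gives h(m) = -2m³ - 3m² + 5m + 1.
Then h(-5) = 151.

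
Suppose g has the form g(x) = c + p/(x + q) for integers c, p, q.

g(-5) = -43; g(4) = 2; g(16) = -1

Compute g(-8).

(g(x) − c)(x + q) = p for each data point; the three points give a linear system in c and q, then p follows.
Solving: c = -3, q = 4, p = 40, so g(x) = -3 + 40/(x + 4).
Then g(-8) = -3 + 40/(-4) = -13.

-13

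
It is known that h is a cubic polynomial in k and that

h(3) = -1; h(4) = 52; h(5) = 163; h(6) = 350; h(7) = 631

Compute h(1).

-5

Write h(k) = ak³ + bk² + ck + d; the 5 given values yield a linear system in the 4 coefficients.
Solving, h(k) = 3k³ - 7k² - 9k + 8.
Then h(1) = -5.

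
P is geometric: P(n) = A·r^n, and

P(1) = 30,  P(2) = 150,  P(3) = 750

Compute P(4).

3750

Consecutive ratio: 150/30 = 5, and 750/150 = 5, so r = 5.
Then A·5^1 = 30 gives A = 6, and P(n) = 6·5^n.
P(4) = 6·5^4 = 3750.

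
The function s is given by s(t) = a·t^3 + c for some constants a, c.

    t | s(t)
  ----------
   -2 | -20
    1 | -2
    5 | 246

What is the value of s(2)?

From s(-2) = -20 and s(1) = -2: -8a + c = -20 and 1a + c = -2.
Subtracting: 9a = 18, so a = 2; then c = -20 − 2·(-8) = -4.
So s(t) = 2t³ − 4, and s(2) = 12.

12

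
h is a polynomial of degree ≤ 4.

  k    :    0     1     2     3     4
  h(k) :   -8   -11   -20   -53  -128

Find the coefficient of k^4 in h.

First differences: -3, -9, -33, -75. Second differences: -6, -24, -42. Third differences: -18, -18.
Level-3 differences are constant, so h has degree 3.
Fitting a degree-3 polynomial gives h(k) = -3k³ + 6k² - 6k - 8.
The coefficient of k^4 is 0.

0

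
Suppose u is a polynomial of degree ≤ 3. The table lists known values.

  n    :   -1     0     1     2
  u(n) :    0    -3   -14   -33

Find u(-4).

First differences: -3, -11, -19. Second differences: -8, -8.
Level-2 differences are constant, so u has degree 2.
Fitting a degree-2 polynomial gives u(n) = -4n² - 7n - 3.
Then u(-4) = -39.

-39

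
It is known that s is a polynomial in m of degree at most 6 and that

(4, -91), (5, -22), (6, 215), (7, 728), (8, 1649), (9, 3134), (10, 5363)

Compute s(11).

8540

First differences: 69, 237, 513, 921, 1485, 2229. Second differences: 168, 276, 408, 564, 744. Third differences: 108, 132, 156, 180. Fourth differences: 24, 24, 24.
Level-4 differences are constant, so s has degree 4.
Fitting a degree-4 polynomial gives s(m) = m^4 - 4m³ - 7m² + 7m - 7.
Then s(11) = 8540.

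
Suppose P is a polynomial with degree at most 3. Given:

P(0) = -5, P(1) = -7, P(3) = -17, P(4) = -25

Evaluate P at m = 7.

-61

Write P(m) = am³ + bm² + cm + d; the 4 given values yield a linear system in the 4 coefficients.
Solving, the leading coefficient vanishes, and P(m) = -m² - m - 5.
Then P(7) = -61.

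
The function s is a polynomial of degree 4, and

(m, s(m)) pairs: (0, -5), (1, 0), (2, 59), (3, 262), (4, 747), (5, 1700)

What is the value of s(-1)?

2

First differences: 5, 59, 203, 485, 953. Second differences: 54, 144, 282, 468. Third differences: 90, 138, 186. Fourth differences: 48, 48.
Level-4 differences are constant, so s has degree 4.
Fitting a degree-4 polynomial gives s(m) = 2m^4 + 3m³ + 4m² - 4m - 5.
Then s(-1) = 2.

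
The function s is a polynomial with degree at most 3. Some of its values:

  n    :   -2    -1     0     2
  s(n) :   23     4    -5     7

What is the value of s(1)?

-4

Write s(n) = an³ + bn² + cn + d; the 4 given values yield a linear system in the 4 coefficients.
Solving, the leading coefficient vanishes, and s(n) = 5n² - 4n - 5.
Then s(1) = -4.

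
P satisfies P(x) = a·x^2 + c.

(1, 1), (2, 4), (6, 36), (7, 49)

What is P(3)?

9

From P(1) = 1 and P(2) = 4: 1a + c = 1 and 4a + c = 4.
Subtracting: 3a = 3, so a = 1; then c = 1 − 1·1 = 0.
So P(x) = 1x² + 0, and P(3) = 9.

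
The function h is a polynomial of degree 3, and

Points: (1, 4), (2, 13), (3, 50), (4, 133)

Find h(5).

Write h(n) = an³ + bn² + cn + d; the 4 given values yield a linear system in the 4 coefficients.
Solving, h(n) = 3n³ - 4n² + 5.
Then h(5) = 280.

280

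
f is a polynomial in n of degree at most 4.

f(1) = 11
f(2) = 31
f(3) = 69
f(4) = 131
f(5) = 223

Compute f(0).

3

First differences: 20, 38, 62, 92. Second differences: 18, 24, 30. Third differences: 6, 6.
Level-3 differences are constant, so f has degree 3.
Fitting a degree-3 polynomial gives f(n) = n³ + 3n² + 4n + 3.
Then f(0) = 3.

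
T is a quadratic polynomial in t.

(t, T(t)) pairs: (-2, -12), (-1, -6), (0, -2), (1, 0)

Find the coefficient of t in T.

First differences: 6, 4, 2. Second differences: -2, -2.
Level-2 differences are constant, so T has degree 2.
Fitting a degree-2 polynomial gives T(t) = -t² + 3t - 2.
The coefficient of t is 3.

3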